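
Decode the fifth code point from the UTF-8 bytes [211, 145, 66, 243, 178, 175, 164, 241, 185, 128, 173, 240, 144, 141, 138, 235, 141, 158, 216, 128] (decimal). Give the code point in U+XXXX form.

Offset 0: leading byte 0xD3 = 11010011 → 2-byte char #1 = D3 91.
Offset 2: leading byte 0x42 = 01000010 → 1-byte char #2 = 42.
Offset 3: leading byte 0xF3 = 11110011 → 4-byte char #3 = F3 B2 AF A4.
Offset 7: leading byte 0xF1 = 11110001 → 4-byte char #4 = F1 B9 80 AD.
Offset 11: leading byte 0xF0 = 11110000 → 4-byte char #5 = F0 90 8D 8A.
Leading byte 0xF0 = 11110000 matches 11110xxx → 4-byte sequence.
Byte 1: 0xF0 = 11110000, payload 000 (3 bits).
Byte 2: 0x90 = 10010000 (10xxxxxx ✓), payload 010000.
Byte 3: 0x8D = 10001101 (10xxxxxx ✓), payload 001101.
Byte 4: 0x8A = 10001010 (10xxxxxx ✓), payload 001010.
Concatenate: 000010000001101001010 = 0x1034A (21 bits → U+1034A).

U+1034A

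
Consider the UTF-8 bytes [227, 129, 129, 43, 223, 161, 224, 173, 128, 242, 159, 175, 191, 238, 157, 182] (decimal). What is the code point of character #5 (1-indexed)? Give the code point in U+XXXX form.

U+9FBFF

Offset 0: leading byte 0xE3 = 11100011 → 3-byte char #1 = E3 81 81.
Offset 3: leading byte 0x2B = 00101011 → 1-byte char #2 = 2B.
Offset 4: leading byte 0xDF = 11011111 → 2-byte char #3 = DF A1.
Offset 6: leading byte 0xE0 = 11100000 → 3-byte char #4 = E0 AD 80.
Offset 9: leading byte 0xF2 = 11110010 → 4-byte char #5 = F2 9F AF BF.
Leading byte 0xF2 = 11110010 matches 11110xxx → 4-byte sequence.
Byte 1: 0xF2 = 11110010, payload 010 (3 bits).
Byte 2: 0x9F = 10011111 (10xxxxxx ✓), payload 011111.
Byte 3: 0xAF = 10101111 (10xxxxxx ✓), payload 101111.
Byte 4: 0xBF = 10111111 (10xxxxxx ✓), payload 111111.
Concatenate: 010011111101111111111 = 0x9FBFF (21 bits → U+9FBFF).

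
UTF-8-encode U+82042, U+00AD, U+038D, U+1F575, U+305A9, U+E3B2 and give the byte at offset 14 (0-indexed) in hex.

0x96

U+82042 → 4-byte form F2 82 81 82 at offsets 0–3.
U+00AD → 2-byte form C2 AD at offsets 4–5.
U+038D → 2-byte form CE 8D at offsets 6–7.
U+1F575 → 4-byte form F0 9F 95 B5 at offsets 8–11.
U+305A9 → 4-byte form F0 B0 96 A9 at offsets 12–15.
Offset 14 falls in char 5's range; it's byte 3 of F0 B0 96 A9 = 0x96.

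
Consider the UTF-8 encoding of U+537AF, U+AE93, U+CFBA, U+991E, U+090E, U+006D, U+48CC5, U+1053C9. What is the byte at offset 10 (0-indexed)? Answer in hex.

U+537AF → 4-byte form F1 93 9E AF at offsets 0–3.
U+AE93 → 3-byte form EA BA 93 at offsets 4–6.
U+CFBA → 3-byte form EC BE BA at offsets 7–9.
U+991E → 3-byte form E9 A4 9E at offsets 10–12.
Offset 10 falls in char 4's range; it's byte 1 of E9 A4 9E = 0xE9.

0xE9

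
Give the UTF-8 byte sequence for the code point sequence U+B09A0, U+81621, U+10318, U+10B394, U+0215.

F2 B0 A6 A0 F2 81 98 A1 F0 90 8C 98 F4 8B 8E 94 C8 95

U+B09A0: 4-byte form → F2 B0 A6 A0.
U+81621: 4-byte form → F2 81 98 A1.
U+10318: 4-byte form → F0 90 8C 98.
U+10B394: 4-byte form → F4 8B 8E 94.
U+0215: 2-byte form → C8 95.
Concatenated (18 bytes): F2 B0 A6 A0 F2 81 98 A1 F0 90 8C 98 F4 8B 8E 94 C8 95.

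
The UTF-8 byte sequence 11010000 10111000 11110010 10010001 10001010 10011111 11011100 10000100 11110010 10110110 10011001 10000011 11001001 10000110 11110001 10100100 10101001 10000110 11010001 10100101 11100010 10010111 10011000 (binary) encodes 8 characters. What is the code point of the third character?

Offset 0: leading byte 0xD0 = 11010000 → 2-byte char #1 = D0 B8.
Offset 2: leading byte 0xF2 = 11110010 → 4-byte char #2 = F2 91 8A 9F.
Offset 6: leading byte 0xDC = 11011100 → 2-byte char #3 = DC 84.
Leading byte 0xDC = 11011100 matches 110xxxxx → 2-byte sequence.
Byte 1: 0xDC = 11011100, payload 11100 (5 bits).
Byte 2: 0x84 = 10000100 (10xxxxxx ✓), payload 000100.
Concatenate: 11100000100 = 0x704 (11 bits → U+0704).

U+0704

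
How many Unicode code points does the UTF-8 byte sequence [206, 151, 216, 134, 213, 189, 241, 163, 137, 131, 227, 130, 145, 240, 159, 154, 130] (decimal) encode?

6

Byte at offset 0: 0xCE = 11001110 → 2-byte char (#1). Advance 2.
Byte at offset 2: 0xD8 = 11011000 → 2-byte char (#2). Advance 2.
Byte at offset 4: 0xD5 = 11010101 → 2-byte char (#3). Advance 2.
Byte at offset 6: 0xF1 = 11110001 → 4-byte char (#4). Advance 4.
Byte at offset 10: 0xE3 = 11100011 → 3-byte char (#5). Advance 3.
Byte at offset 13: 0xF0 = 11110000 → 4-byte char (#6). Advance 4.
Reached end at offset 17 after 6 code points.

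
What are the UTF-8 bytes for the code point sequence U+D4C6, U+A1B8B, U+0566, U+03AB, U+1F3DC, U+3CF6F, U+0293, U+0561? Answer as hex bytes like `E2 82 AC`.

ED 93 86 F2 A1 AE 8B D5 A6 CE AB F0 9F 8F 9C F0 BC BD AF CA 93 D5 A1

U+D4C6: 3-byte form → ED 93 86.
U+A1B8B: 4-byte form → F2 A1 AE 8B.
U+0566: 2-byte form → D5 A6.
U+03AB: 2-byte form → CE AB.
U+1F3DC: 4-byte form → F0 9F 8F 9C.
U+3CF6F: 4-byte form → F0 BC BD AF.
U+0293: 2-byte form → CA 93.
U+0561: 2-byte form → D5 A1.
Concatenated (23 bytes): ED 93 86 F2 A1 AE 8B D5 A6 CE AB F0 9F 8F 9C F0 BC BD AF CA 93 D5 A1.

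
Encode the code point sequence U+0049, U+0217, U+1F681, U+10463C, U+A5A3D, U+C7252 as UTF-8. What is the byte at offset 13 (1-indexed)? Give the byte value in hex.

0xA5

1-indexed offset 13 is 0-indexed offset 12.
U+0049 → 1-byte form 49 at offsets 0–0.
U+0217 → 2-byte form C8 97 at offsets 1–2.
U+1F681 → 4-byte form F0 9F 9A 81 at offsets 3–6.
U+10463C → 4-byte form F4 84 98 BC at offsets 7–10.
U+A5A3D → 4-byte form F2 A5 A8 BD at offsets 11–14.
Offset 12 falls in char 5's range; it's byte 2 of F2 A5 A8 BD = 0xA5.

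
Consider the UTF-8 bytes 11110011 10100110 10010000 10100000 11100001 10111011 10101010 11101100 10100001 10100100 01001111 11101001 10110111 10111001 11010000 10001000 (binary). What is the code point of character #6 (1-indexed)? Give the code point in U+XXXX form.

U+0408

Offset 0: leading byte 0xF3 = 11110011 → 4-byte char #1 = F3 A6 90 A0.
Offset 4: leading byte 0xE1 = 11100001 → 3-byte char #2 = E1 BB AA.
Offset 7: leading byte 0xEC = 11101100 → 3-byte char #3 = EC A1 A4.
Offset 10: leading byte 0x4F = 01001111 → 1-byte char #4 = 4F.
Offset 11: leading byte 0xE9 = 11101001 → 3-byte char #5 = E9 B7 B9.
Offset 14: leading byte 0xD0 = 11010000 → 2-byte char #6 = D0 88.
Leading byte 0xD0 = 11010000 matches 110xxxxx → 2-byte sequence.
Byte 1: 0xD0 = 11010000, payload 10000 (5 bits).
Byte 2: 0x88 = 10001000 (10xxxxxx ✓), payload 001000.
Concatenate: 10000001000 = 0x408 (11 bits → U+0408).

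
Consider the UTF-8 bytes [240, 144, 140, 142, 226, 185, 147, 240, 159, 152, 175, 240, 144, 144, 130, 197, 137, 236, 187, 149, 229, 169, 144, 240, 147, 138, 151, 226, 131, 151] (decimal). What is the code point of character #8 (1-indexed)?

Offset 0: leading byte 0xF0 = 11110000 → 4-byte char #1 = F0 90 8C 8E.
Offset 4: leading byte 0xE2 = 11100010 → 3-byte char #2 = E2 B9 93.
Offset 7: leading byte 0xF0 = 11110000 → 4-byte char #3 = F0 9F 98 AF.
Offset 11: leading byte 0xF0 = 11110000 → 4-byte char #4 = F0 90 90 82.
Offset 15: leading byte 0xC5 = 11000101 → 2-byte char #5 = C5 89.
Offset 17: leading byte 0xEC = 11101100 → 3-byte char #6 = EC BB 95.
Offset 20: leading byte 0xE5 = 11100101 → 3-byte char #7 = E5 A9 90.
Offset 23: leading byte 0xF0 = 11110000 → 4-byte char #8 = F0 93 8A 97.
Leading byte 0xF0 = 11110000 matches 11110xxx → 4-byte sequence.
Byte 1: 0xF0 = 11110000, payload 000 (3 bits).
Byte 2: 0x93 = 10010011 (10xxxxxx ✓), payload 010011.
Byte 3: 0x8A = 10001010 (10xxxxxx ✓), payload 001010.
Byte 4: 0x97 = 10010111 (10xxxxxx ✓), payload 010111.
Concatenate: 000010011001010010111 = 0x13297 (21 bits → U+13297).

U+13297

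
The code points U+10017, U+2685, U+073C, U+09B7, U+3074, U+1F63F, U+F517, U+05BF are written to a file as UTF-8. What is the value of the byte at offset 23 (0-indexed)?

U+10017 → 4-byte form F0 90 80 97 at offsets 0–3.
U+2685 → 3-byte form E2 9A 85 at offsets 4–6.
U+073C → 2-byte form DC BC at offsets 7–8.
U+09B7 → 3-byte form E0 A6 B7 at offsets 9–11.
U+3074 → 3-byte form E3 81 B4 at offsets 12–14.
U+1F63F → 4-byte form F0 9F 98 BF at offsets 15–18.
U+F517 → 3-byte form EF 94 97 at offsets 19–21.
U+05BF → 2-byte form D6 BF at offsets 22–23.
Offset 23 falls in char 8's range; it's byte 2 of D6 BF = 0xBF.

0xBF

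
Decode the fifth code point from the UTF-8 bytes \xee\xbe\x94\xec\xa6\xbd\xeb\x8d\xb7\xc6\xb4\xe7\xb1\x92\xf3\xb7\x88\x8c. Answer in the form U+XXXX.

Offset 0: leading byte 0xEE = 11101110 → 3-byte char #1 = EE BE 94.
Offset 3: leading byte 0xEC = 11101100 → 3-byte char #2 = EC A6 BD.
Offset 6: leading byte 0xEB = 11101011 → 3-byte char #3 = EB 8D B7.
Offset 9: leading byte 0xC6 = 11000110 → 2-byte char #4 = C6 B4.
Offset 11: leading byte 0xE7 = 11100111 → 3-byte char #5 = E7 B1 92.
Leading byte 0xE7 = 11100111 matches 1110xxxx → 3-byte sequence.
Byte 1: 0xE7 = 11100111, payload 0111 (4 bits).
Byte 2: 0xB1 = 10110001 (10xxxxxx ✓), payload 110001.
Byte 3: 0x92 = 10010010 (10xxxxxx ✓), payload 010010.
Concatenate: 0111110001010010 = 0x7C52 (16 bits → U+7C52).

U+7C52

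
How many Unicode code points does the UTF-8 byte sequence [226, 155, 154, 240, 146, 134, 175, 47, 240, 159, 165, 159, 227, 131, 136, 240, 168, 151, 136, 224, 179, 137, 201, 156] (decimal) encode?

Byte at offset 0: 0xE2 = 11100010 → 3-byte char (#1). Advance 3.
Byte at offset 3: 0xF0 = 11110000 → 4-byte char (#2). Advance 4.
Byte at offset 7: 0x2F = 00101111 → 1-byte char (#3). Advance 1.
Byte at offset 8: 0xF0 = 11110000 → 4-byte char (#4). Advance 4.
Byte at offset 12: 0xE3 = 11100011 → 3-byte char (#5). Advance 3.
Byte at offset 15: 0xF0 = 11110000 → 4-byte char (#6). Advance 4.
Byte at offset 19: 0xE0 = 11100000 → 3-byte char (#7). Advance 3.
Byte at offset 22: 0xC9 = 11001001 → 2-byte char (#8). Advance 2.
Reached end at offset 24 after 8 code points.

8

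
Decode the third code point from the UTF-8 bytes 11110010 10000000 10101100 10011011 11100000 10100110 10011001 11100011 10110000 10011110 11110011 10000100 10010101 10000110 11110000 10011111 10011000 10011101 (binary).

Offset 0: leading byte 0xF2 = 11110010 → 4-byte char #1 = F2 80 AC 9B.
Offset 4: leading byte 0xE0 = 11100000 → 3-byte char #2 = E0 A6 99.
Offset 7: leading byte 0xE3 = 11100011 → 3-byte char #3 = E3 B0 9E.
Leading byte 0xE3 = 11100011 matches 1110xxxx → 3-byte sequence.
Byte 1: 0xE3 = 11100011, payload 0011 (4 bits).
Byte 2: 0xB0 = 10110000 (10xxxxxx ✓), payload 110000.
Byte 3: 0x9E = 10011110 (10xxxxxx ✓), payload 011110.
Concatenate: 0011110000011110 = 0x3C1E (16 bits → U+3C1E).

U+3C1E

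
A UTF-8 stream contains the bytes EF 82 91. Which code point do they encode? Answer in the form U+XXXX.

U+F091

Leading byte 0xEF = 11101111 matches 1110xxxx → 3-byte sequence.
Byte 1: 0xEF = 11101111, payload 1111 (4 bits).
Byte 2: 0x82 = 10000010 (10xxxxxx ✓), payload 000010.
Byte 3: 0x91 = 10010001 (10xxxxxx ✓), payload 010001.
Concatenate: 1111000010010001 = 0xF091 (16 bits → U+F091).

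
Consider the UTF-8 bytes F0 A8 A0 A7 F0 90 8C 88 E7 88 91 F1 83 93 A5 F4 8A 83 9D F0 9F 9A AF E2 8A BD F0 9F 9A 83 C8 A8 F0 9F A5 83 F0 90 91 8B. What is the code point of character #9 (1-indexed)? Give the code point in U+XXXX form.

Offset 0: leading byte 0xF0 = 11110000 → 4-byte char #1 = F0 A8 A0 A7.
Offset 4: leading byte 0xF0 = 11110000 → 4-byte char #2 = F0 90 8C 88.
Offset 8: leading byte 0xE7 = 11100111 → 3-byte char #3 = E7 88 91.
Offset 11: leading byte 0xF1 = 11110001 → 4-byte char #4 = F1 83 93 A5.
Offset 15: leading byte 0xF4 = 11110100 → 4-byte char #5 = F4 8A 83 9D.
Offset 19: leading byte 0xF0 = 11110000 → 4-byte char #6 = F0 9F 9A AF.
Offset 23: leading byte 0xE2 = 11100010 → 3-byte char #7 = E2 8A BD.
Offset 26: leading byte 0xF0 = 11110000 → 4-byte char #8 = F0 9F 9A 83.
Offset 30: leading byte 0xC8 = 11001000 → 2-byte char #9 = C8 A8.
Leading byte 0xC8 = 11001000 matches 110xxxxx → 2-byte sequence.
Byte 1: 0xC8 = 11001000, payload 01000 (5 bits).
Byte 2: 0xA8 = 10101000 (10xxxxxx ✓), payload 101000.
Concatenate: 01000101000 = 0x228 (11 bits → U+0228).

U+0228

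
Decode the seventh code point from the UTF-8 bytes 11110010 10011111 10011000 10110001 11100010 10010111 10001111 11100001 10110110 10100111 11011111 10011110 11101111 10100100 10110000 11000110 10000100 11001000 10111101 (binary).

Offset 0: leading byte 0xF2 = 11110010 → 4-byte char #1 = F2 9F 98 B1.
Offset 4: leading byte 0xE2 = 11100010 → 3-byte char #2 = E2 97 8F.
Offset 7: leading byte 0xE1 = 11100001 → 3-byte char #3 = E1 B6 A7.
Offset 10: leading byte 0xDF = 11011111 → 2-byte char #4 = DF 9E.
Offset 12: leading byte 0xEF = 11101111 → 3-byte char #5 = EF A4 B0.
Offset 15: leading byte 0xC6 = 11000110 → 2-byte char #6 = C6 84.
Offset 17: leading byte 0xC8 = 11001000 → 2-byte char #7 = C8 BD.
Leading byte 0xC8 = 11001000 matches 110xxxxx → 2-byte sequence.
Byte 1: 0xC8 = 11001000, payload 01000 (5 bits).
Byte 2: 0xBD = 10111101 (10xxxxxx ✓), payload 111101.
Concatenate: 01000111101 = 0x23D (11 bits → U+023D).

U+023D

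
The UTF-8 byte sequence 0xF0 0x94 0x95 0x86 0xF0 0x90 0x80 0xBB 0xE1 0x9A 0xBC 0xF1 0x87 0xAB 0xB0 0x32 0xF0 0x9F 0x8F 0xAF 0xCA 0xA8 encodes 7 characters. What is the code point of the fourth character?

Offset 0: leading byte 0xF0 = 11110000 → 4-byte char #1 = F0 94 95 86.
Offset 4: leading byte 0xF0 = 11110000 → 4-byte char #2 = F0 90 80 BB.
Offset 8: leading byte 0xE1 = 11100001 → 3-byte char #3 = E1 9A BC.
Offset 11: leading byte 0xF1 = 11110001 → 4-byte char #4 = F1 87 AB B0.
Leading byte 0xF1 = 11110001 matches 11110xxx → 4-byte sequence.
Byte 1: 0xF1 = 11110001, payload 001 (3 bits).
Byte 2: 0x87 = 10000111 (10xxxxxx ✓), payload 000111.
Byte 3: 0xAB = 10101011 (10xxxxxx ✓), payload 101011.
Byte 4: 0xB0 = 10110000 (10xxxxxx ✓), payload 110000.
Concatenate: 001000111101011110000 = 0x47AF0 (21 bits → U+47AF0).

U+47AF0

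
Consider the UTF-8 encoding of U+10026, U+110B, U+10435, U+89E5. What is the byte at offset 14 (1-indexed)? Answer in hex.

1-indexed offset 14 is 0-indexed offset 13.
U+10026 → 4-byte form F0 90 80 A6 at offsets 0–3.
U+110B → 3-byte form E1 84 8B at offsets 4–6.
U+10435 → 4-byte form F0 90 90 B5 at offsets 7–10.
U+89E5 → 3-byte form E8 A7 A5 at offsets 11–13.
Offset 13 falls in char 4's range; it's byte 3 of E8 A7 A5 = 0xA5.

0xA5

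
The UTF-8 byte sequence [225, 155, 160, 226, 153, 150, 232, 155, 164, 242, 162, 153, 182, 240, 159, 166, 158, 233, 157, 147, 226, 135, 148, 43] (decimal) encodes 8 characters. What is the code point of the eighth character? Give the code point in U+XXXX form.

U+002B

Offset 0: leading byte 0xE1 = 11100001 → 3-byte char #1 = E1 9B A0.
Offset 3: leading byte 0xE2 = 11100010 → 3-byte char #2 = E2 99 96.
Offset 6: leading byte 0xE8 = 11101000 → 3-byte char #3 = E8 9B A4.
Offset 9: leading byte 0xF2 = 11110010 → 4-byte char #4 = F2 A2 99 B6.
Offset 13: leading byte 0xF0 = 11110000 → 4-byte char #5 = F0 9F A6 9E.
Offset 17: leading byte 0xE9 = 11101001 → 3-byte char #6 = E9 9D 93.
Offset 20: leading byte 0xE2 = 11100010 → 3-byte char #7 = E2 87 94.
Offset 23: leading byte 0x2B = 00101011 → 1-byte char #8 = 2B.
Leading byte 0x2B = 00101011 matches 0xxxxxxx → 1-byte sequence.
Byte 1: 0x2B = 00101011, payload 0101011 (7 bits).
Concatenate: 0101011 = 0x2B (7 bits → U+002B).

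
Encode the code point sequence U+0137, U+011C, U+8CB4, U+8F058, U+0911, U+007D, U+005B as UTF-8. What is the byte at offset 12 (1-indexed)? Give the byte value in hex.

0xE0

1-indexed offset 12 is 0-indexed offset 11.
U+0137 → 2-byte form C4 B7 at offsets 0–1.
U+011C → 2-byte form C4 9C at offsets 2–3.
U+8CB4 → 3-byte form E8 B2 B4 at offsets 4–6.
U+8F058 → 4-byte form F2 8F 81 98 at offsets 7–10.
U+0911 → 3-byte form E0 A4 91 at offsets 11–13.
Offset 11 falls in char 5's range; it's byte 1 of E0 A4 91 = 0xE0.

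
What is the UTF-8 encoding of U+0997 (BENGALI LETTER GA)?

U+0997 = 0x997 = 2455 decimal. In range U+0800–U+FFFF → 3-byte form: 1110xxxx 10xxxxxx 10xxxxxx.
Binary (16 bits): 0000100110010111.
Split 4+6+6: 0000 | 100110 | 010111.
Byte 1: 11100000 = 0xE0.
Byte 2: 10100110 = 0xA6.
Byte 3: 10010111 = 0x97.

E0 A6 97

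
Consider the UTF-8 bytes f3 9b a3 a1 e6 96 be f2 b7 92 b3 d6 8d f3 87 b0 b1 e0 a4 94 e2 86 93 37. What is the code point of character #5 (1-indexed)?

U+C7C31

Offset 0: leading byte 0xF3 = 11110011 → 4-byte char #1 = F3 9B A3 A1.
Offset 4: leading byte 0xE6 = 11100110 → 3-byte char #2 = E6 96 BE.
Offset 7: leading byte 0xF2 = 11110010 → 4-byte char #3 = F2 B7 92 B3.
Offset 11: leading byte 0xD6 = 11010110 → 2-byte char #4 = D6 8D.
Offset 13: leading byte 0xF3 = 11110011 → 4-byte char #5 = F3 87 B0 B1.
Leading byte 0xF3 = 11110011 matches 11110xxx → 4-byte sequence.
Byte 1: 0xF3 = 11110011, payload 011 (3 bits).
Byte 2: 0x87 = 10000111 (10xxxxxx ✓), payload 000111.
Byte 3: 0xB0 = 10110000 (10xxxxxx ✓), payload 110000.
Byte 4: 0xB1 = 10110001 (10xxxxxx ✓), payload 110001.
Concatenate: 011000111110000110001 = 0xC7C31 (21 bits → U+C7C31).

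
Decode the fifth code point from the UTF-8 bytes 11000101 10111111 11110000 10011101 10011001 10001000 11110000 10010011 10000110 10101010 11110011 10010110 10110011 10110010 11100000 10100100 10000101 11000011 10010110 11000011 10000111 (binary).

U+0905

Offset 0: leading byte 0xC5 = 11000101 → 2-byte char #1 = C5 BF.
Offset 2: leading byte 0xF0 = 11110000 → 4-byte char #2 = F0 9D 99 88.
Offset 6: leading byte 0xF0 = 11110000 → 4-byte char #3 = F0 93 86 AA.
Offset 10: leading byte 0xF3 = 11110011 → 4-byte char #4 = F3 96 B3 B2.
Offset 14: leading byte 0xE0 = 11100000 → 3-byte char #5 = E0 A4 85.
Leading byte 0xE0 = 11100000 matches 1110xxxx → 3-byte sequence.
Byte 1: 0xE0 = 11100000, payload 0000 (4 bits).
Byte 2: 0xA4 = 10100100 (10xxxxxx ✓), payload 100100.
Byte 3: 0x85 = 10000101 (10xxxxxx ✓), payload 000101.
Concatenate: 0000100100000101 = 0x905 (16 bits → U+0905).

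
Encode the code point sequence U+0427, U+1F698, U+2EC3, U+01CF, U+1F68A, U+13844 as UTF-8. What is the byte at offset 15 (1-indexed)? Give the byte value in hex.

0x8A

1-indexed offset 15 is 0-indexed offset 14.
U+0427 → 2-byte form D0 A7 at offsets 0–1.
U+1F698 → 4-byte form F0 9F 9A 98 at offsets 2–5.
U+2EC3 → 3-byte form E2 BB 83 at offsets 6–8.
U+01CF → 2-byte form C7 8F at offsets 9–10.
U+1F68A → 4-byte form F0 9F 9A 8A at offsets 11–14.
Offset 14 falls in char 5's range; it's byte 4 of F0 9F 9A 8A = 0x8A.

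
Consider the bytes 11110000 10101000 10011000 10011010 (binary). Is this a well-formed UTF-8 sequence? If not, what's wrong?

Leading byte 0xF0 = 11110000 → 4-byte form.
Continuation bytes 0xA8=10101000, 0x98=10011000, 0x9A=10011010 all match 10xxxxxx.
Decoded value 0x2861A is ≥ 0x10000 (shortest form) and not a surrogate.

valid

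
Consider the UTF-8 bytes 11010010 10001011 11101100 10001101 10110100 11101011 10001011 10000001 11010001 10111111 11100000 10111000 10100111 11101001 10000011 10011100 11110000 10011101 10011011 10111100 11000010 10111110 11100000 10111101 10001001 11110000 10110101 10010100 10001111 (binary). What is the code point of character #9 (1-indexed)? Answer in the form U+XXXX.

Offset 0: leading byte 0xD2 = 11010010 → 2-byte char #1 = D2 8B.
Offset 2: leading byte 0xEC = 11101100 → 3-byte char #2 = EC 8D B4.
Offset 5: leading byte 0xEB = 11101011 → 3-byte char #3 = EB 8B 81.
Offset 8: leading byte 0xD1 = 11010001 → 2-byte char #4 = D1 BF.
Offset 10: leading byte 0xE0 = 11100000 → 3-byte char #5 = E0 B8 A7.
Offset 13: leading byte 0xE9 = 11101001 → 3-byte char #6 = E9 83 9C.
Offset 16: leading byte 0xF0 = 11110000 → 4-byte char #7 = F0 9D 9B BC.
Offset 20: leading byte 0xC2 = 11000010 → 2-byte char #8 = C2 BE.
Offset 22: leading byte 0xE0 = 11100000 → 3-byte char #9 = E0 BD 89.
Leading byte 0xE0 = 11100000 matches 1110xxxx → 3-byte sequence.
Byte 1: 0xE0 = 11100000, payload 0000 (4 bits).
Byte 2: 0xBD = 10111101 (10xxxxxx ✓), payload 111101.
Byte 3: 0x89 = 10001001 (10xxxxxx ✓), payload 001001.
Concatenate: 0000111101001001 = 0xF49 (16 bits → U+0F49).

U+0F49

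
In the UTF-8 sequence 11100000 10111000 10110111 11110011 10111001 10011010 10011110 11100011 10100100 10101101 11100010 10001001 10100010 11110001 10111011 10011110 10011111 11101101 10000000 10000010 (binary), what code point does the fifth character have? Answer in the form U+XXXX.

Offset 0: leading byte 0xE0 = 11100000 → 3-byte char #1 = E0 B8 B7.
Offset 3: leading byte 0xF3 = 11110011 → 4-byte char #2 = F3 B9 9A 9E.
Offset 7: leading byte 0xE3 = 11100011 → 3-byte char #3 = E3 A4 AD.
Offset 10: leading byte 0xE2 = 11100010 → 3-byte char #4 = E2 89 A2.
Offset 13: leading byte 0xF1 = 11110001 → 4-byte char #5 = F1 BB 9E 9F.
Leading byte 0xF1 = 11110001 matches 11110xxx → 4-byte sequence.
Byte 1: 0xF1 = 11110001, payload 001 (3 bits).
Byte 2: 0xBB = 10111011 (10xxxxxx ✓), payload 111011.
Byte 3: 0x9E = 10011110 (10xxxxxx ✓), payload 011110.
Byte 4: 0x9F = 10011111 (10xxxxxx ✓), payload 011111.
Concatenate: 001111011011110011111 = 0x7B79F (21 bits → U+7B79F).

U+7B79F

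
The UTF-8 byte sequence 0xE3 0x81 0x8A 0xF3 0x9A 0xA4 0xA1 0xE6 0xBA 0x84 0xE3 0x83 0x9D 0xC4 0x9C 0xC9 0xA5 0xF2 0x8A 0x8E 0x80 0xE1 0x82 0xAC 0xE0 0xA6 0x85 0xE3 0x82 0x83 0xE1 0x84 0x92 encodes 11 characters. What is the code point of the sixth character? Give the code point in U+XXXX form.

U+0265

Offset 0: leading byte 0xE3 = 11100011 → 3-byte char #1 = E3 81 8A.
Offset 3: leading byte 0xF3 = 11110011 → 4-byte char #2 = F3 9A A4 A1.
Offset 7: leading byte 0xE6 = 11100110 → 3-byte char #3 = E6 BA 84.
Offset 10: leading byte 0xE3 = 11100011 → 3-byte char #4 = E3 83 9D.
Offset 13: leading byte 0xC4 = 11000100 → 2-byte char #5 = C4 9C.
Offset 15: leading byte 0xC9 = 11001001 → 2-byte char #6 = C9 A5.
Leading byte 0xC9 = 11001001 matches 110xxxxx → 2-byte sequence.
Byte 1: 0xC9 = 11001001, payload 01001 (5 bits).
Byte 2: 0xA5 = 10100101 (10xxxxxx ✓), payload 100101.
Concatenate: 01001100101 = 0x265 (11 bits → U+0265).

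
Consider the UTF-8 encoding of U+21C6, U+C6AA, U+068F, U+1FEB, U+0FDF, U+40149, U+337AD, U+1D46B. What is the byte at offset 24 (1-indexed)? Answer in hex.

1-indexed offset 24 is 0-indexed offset 23.
U+21C6 → 3-byte form E2 87 86 at offsets 0–2.
U+C6AA → 3-byte form EC 9A AA at offsets 3–5.
U+068F → 2-byte form DA 8F at offsets 6–7.
U+1FEB → 3-byte form E1 BF AB at offsets 8–10.
U+0FDF → 3-byte form E0 BF 9F at offsets 11–13.
U+40149 → 4-byte form F1 80 85 89 at offsets 14–17.
U+337AD → 4-byte form F0 B3 9E AD at offsets 18–21.
U+1D46B → 4-byte form F0 9D 91 AB at offsets 22–25.
Offset 23 falls in char 8's range; it's byte 2 of F0 9D 91 AB = 0x9D.

0x9D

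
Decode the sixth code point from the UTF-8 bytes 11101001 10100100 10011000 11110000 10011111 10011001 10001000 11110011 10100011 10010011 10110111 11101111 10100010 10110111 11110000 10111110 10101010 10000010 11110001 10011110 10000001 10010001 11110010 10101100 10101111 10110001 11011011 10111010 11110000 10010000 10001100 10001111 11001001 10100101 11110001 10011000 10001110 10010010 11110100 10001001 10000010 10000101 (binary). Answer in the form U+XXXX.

U+5E051

Offset 0: leading byte 0xE9 = 11101001 → 3-byte char #1 = E9 A4 98.
Offset 3: leading byte 0xF0 = 11110000 → 4-byte char #2 = F0 9F 99 88.
Offset 7: leading byte 0xF3 = 11110011 → 4-byte char #3 = F3 A3 93 B7.
Offset 11: leading byte 0xEF = 11101111 → 3-byte char #4 = EF A2 B7.
Offset 14: leading byte 0xF0 = 11110000 → 4-byte char #5 = F0 BE AA 82.
Offset 18: leading byte 0xF1 = 11110001 → 4-byte char #6 = F1 9E 81 91.
Leading byte 0xF1 = 11110001 matches 11110xxx → 4-byte sequence.
Byte 1: 0xF1 = 11110001, payload 001 (3 bits).
Byte 2: 0x9E = 10011110 (10xxxxxx ✓), payload 011110.
Byte 3: 0x81 = 10000001 (10xxxxxx ✓), payload 000001.
Byte 4: 0x91 = 10010001 (10xxxxxx ✓), payload 010001.
Concatenate: 001011110000001010001 = 0x5E051 (21 bits → U+5E051).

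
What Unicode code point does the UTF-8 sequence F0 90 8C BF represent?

Leading byte 0xF0 = 11110000 matches 11110xxx → 4-byte sequence.
Byte 1: 0xF0 = 11110000, payload 000 (3 bits).
Byte 2: 0x90 = 10010000 (10xxxxxx ✓), payload 010000.
Byte 3: 0x8C = 10001100 (10xxxxxx ✓), payload 001100.
Byte 4: 0xBF = 10111111 (10xxxxxx ✓), payload 111111.
Concatenate: 000010000001100111111 = 0x1033F (21 bits → U+1033F).

U+1033F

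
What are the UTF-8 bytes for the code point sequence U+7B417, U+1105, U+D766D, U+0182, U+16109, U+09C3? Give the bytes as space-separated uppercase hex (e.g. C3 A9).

F1 BB 90 97 E1 84 85 F3 97 99 AD C6 82 F0 96 84 89 E0 A7 83

U+7B417: 4-byte form → F1 BB 90 97.
U+1105: 3-byte form → E1 84 85.
U+D766D: 4-byte form → F3 97 99 AD.
U+0182: 2-byte form → C6 82.
U+16109: 4-byte form → F0 96 84 89.
U+09C3: 3-byte form → E0 A7 83.
Concatenated (20 bytes): F1 BB 90 97 E1 84 85 F3 97 99 AD C6 82 F0 96 84 89 E0 A7 83.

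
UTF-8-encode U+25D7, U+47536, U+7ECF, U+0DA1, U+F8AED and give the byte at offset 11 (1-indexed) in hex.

1-indexed offset 11 is 0-indexed offset 10.
U+25D7 → 3-byte form E2 97 97 at offsets 0–2.
U+47536 → 4-byte form F1 87 94 B6 at offsets 3–6.
U+7ECF → 3-byte form E7 BB 8F at offsets 7–9.
U+0DA1 → 3-byte form E0 B6 A1 at offsets 10–12.
Offset 10 falls in char 4's range; it's byte 1 of E0 B6 A1 = 0xE0.

0xE0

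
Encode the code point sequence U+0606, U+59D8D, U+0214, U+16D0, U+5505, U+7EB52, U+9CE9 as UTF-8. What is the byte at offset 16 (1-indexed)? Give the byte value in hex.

1-indexed offset 16 is 0-indexed offset 15.
U+0606 → 2-byte form D8 86 at offsets 0–1.
U+59D8D → 4-byte form F1 99 B6 8D at offsets 2–5.
U+0214 → 2-byte form C8 94 at offsets 6–7.
U+16D0 → 3-byte form E1 9B 90 at offsets 8–10.
U+5505 → 3-byte form E5 94 85 at offsets 11–13.
U+7EB52 → 4-byte form F1 BE AD 92 at offsets 14–17.
Offset 15 falls in char 6's range; it's byte 2 of F1 BE AD 92 = 0xBE.

0xBE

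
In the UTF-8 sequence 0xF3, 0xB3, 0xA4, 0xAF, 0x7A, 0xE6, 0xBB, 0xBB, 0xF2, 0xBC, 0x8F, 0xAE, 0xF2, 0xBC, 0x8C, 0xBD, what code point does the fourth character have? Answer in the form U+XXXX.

U+BC3EE

Offset 0: leading byte 0xF3 = 11110011 → 4-byte char #1 = F3 B3 A4 AF.
Offset 4: leading byte 0x7A = 01111010 → 1-byte char #2 = 7A.
Offset 5: leading byte 0xE6 = 11100110 → 3-byte char #3 = E6 BB BB.
Offset 8: leading byte 0xF2 = 11110010 → 4-byte char #4 = F2 BC 8F AE.
Leading byte 0xF2 = 11110010 matches 11110xxx → 4-byte sequence.
Byte 1: 0xF2 = 11110010, payload 010 (3 bits).
Byte 2: 0xBC = 10111100 (10xxxxxx ✓), payload 111100.
Byte 3: 0x8F = 10001111 (10xxxxxx ✓), payload 001111.
Byte 4: 0xAE = 10101110 (10xxxxxx ✓), payload 101110.
Concatenate: 010111100001111101110 = 0xBC3EE (21 bits → U+BC3EE).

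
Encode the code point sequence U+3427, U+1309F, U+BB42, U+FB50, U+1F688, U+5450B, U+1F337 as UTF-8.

E3 90 A7 F0 93 82 9F EB AD 82 EF AD 90 F0 9F 9A 88 F1 94 94 8B F0 9F 8C B7

U+3427: 3-byte form → E3 90 A7.
U+1309F: 4-byte form → F0 93 82 9F.
U+BB42: 3-byte form → EB AD 82.
U+FB50: 3-byte form → EF AD 90.
U+1F688: 4-byte form → F0 9F 9A 88.
U+5450B: 4-byte form → F1 94 94 8B.
U+1F337: 4-byte form → F0 9F 8C B7.
Concatenated (25 bytes): E3 90 A7 F0 93 82 9F EB AD 82 EF AD 90 F0 9F 9A 88 F1 94 94 8B F0 9F 8C B7.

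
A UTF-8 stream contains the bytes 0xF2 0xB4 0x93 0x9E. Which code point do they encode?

Leading byte 0xF2 = 11110010 matches 11110xxx → 4-byte sequence.
Byte 1: 0xF2 = 11110010, payload 010 (3 bits).
Byte 2: 0xB4 = 10110100 (10xxxxxx ✓), payload 110100.
Byte 3: 0x93 = 10010011 (10xxxxxx ✓), payload 010011.
Byte 4: 0x9E = 10011110 (10xxxxxx ✓), payload 011110.
Concatenate: 010110100010011011110 = 0xB44DE (21 bits → U+B44DE).

U+B44DE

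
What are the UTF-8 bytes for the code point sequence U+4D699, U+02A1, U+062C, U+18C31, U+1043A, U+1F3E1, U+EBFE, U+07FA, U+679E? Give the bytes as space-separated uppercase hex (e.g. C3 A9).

U+4D699: 4-byte form → F1 8D 9A 99.
U+02A1: 2-byte form → CA A1.
U+062C: 2-byte form → D8 AC.
U+18C31: 4-byte form → F0 98 B0 B1.
U+1043A: 4-byte form → F0 90 90 BA.
U+1F3E1: 4-byte form → F0 9F 8F A1.
U+EBFE: 3-byte form → EE AF BE.
U+07FA: 2-byte form → DF BA.
U+679E: 3-byte form → E6 9E 9E.
Concatenated (28 bytes): F1 8D 9A 99 CA A1 D8 AC F0 98 B0 B1 F0 90 90 BA F0 9F 8F A1 EE AF BE DF BA E6 9E 9E.

F1 8D 9A 99 CA A1 D8 AC F0 98 B0 B1 F0 90 90 BA F0 9F 8F A1 EE AF BE DF BA E6 9E 9E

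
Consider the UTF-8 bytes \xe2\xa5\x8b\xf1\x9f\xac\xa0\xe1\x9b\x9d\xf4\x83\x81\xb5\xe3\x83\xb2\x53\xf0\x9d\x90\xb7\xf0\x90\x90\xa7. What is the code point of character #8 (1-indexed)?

Offset 0: leading byte 0xE2 = 11100010 → 3-byte char #1 = E2 A5 8B.
Offset 3: leading byte 0xF1 = 11110001 → 4-byte char #2 = F1 9F AC A0.
Offset 7: leading byte 0xE1 = 11100001 → 3-byte char #3 = E1 9B 9D.
Offset 10: leading byte 0xF4 = 11110100 → 4-byte char #4 = F4 83 81 B5.
Offset 14: leading byte 0xE3 = 11100011 → 3-byte char #5 = E3 83 B2.
Offset 17: leading byte 0x53 = 01010011 → 1-byte char #6 = 53.
Offset 18: leading byte 0xF0 = 11110000 → 4-byte char #7 = F0 9D 90 B7.
Offset 22: leading byte 0xF0 = 11110000 → 4-byte char #8 = F0 90 90 A7.
Leading byte 0xF0 = 11110000 matches 11110xxx → 4-byte sequence.
Byte 1: 0xF0 = 11110000, payload 000 (3 bits).
Byte 2: 0x90 = 10010000 (10xxxxxx ✓), payload 010000.
Byte 3: 0x90 = 10010000 (10xxxxxx ✓), payload 010000.
Byte 4: 0xA7 = 10100111 (10xxxxxx ✓), payload 100111.
Concatenate: 000010000010000100111 = 0x10427 (21 bits → U+10427).

U+10427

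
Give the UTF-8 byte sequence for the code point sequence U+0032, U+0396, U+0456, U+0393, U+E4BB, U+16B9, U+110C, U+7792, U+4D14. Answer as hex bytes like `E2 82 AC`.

32 CE 96 D1 96 CE 93 EE 92 BB E1 9A B9 E1 84 8C E7 9E 92 E4 B4 94

U+0032: 1-byte form → 32.
U+0396: 2-byte form → CE 96.
U+0456: 2-byte form → D1 96.
U+0393: 2-byte form → CE 93.
U+E4BB: 3-byte form → EE 92 BB.
U+16B9: 3-byte form → E1 9A B9.
U+110C: 3-byte form → E1 84 8C.
U+7792: 3-byte form → E7 9E 92.
U+4D14: 3-byte form → E4 B4 94.
Concatenated (22 bytes): 32 CE 96 D1 96 CE 93 EE 92 BB E1 9A B9 E1 84 8C E7 9E 92 E4 B4 94.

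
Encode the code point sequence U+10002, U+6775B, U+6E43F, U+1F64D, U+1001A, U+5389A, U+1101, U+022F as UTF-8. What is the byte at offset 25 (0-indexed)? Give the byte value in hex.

U+10002 → 4-byte form F0 90 80 82 at offsets 0–3.
U+6775B → 4-byte form F1 A7 9D 9B at offsets 4–7.
U+6E43F → 4-byte form F1 AE 90 BF at offsets 8–11.
U+1F64D → 4-byte form F0 9F 99 8D at offsets 12–15.
U+1001A → 4-byte form F0 90 80 9A at offsets 16–19.
U+5389A → 4-byte form F1 93 A2 9A at offsets 20–23.
U+1101 → 3-byte form E1 84 81 at offsets 24–26.
Offset 25 falls in char 7's range; it's byte 2 of E1 84 81 = 0x84.

0x84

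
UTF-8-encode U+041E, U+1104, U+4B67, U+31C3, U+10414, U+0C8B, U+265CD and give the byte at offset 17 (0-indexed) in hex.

U+041E → 2-byte form D0 9E at offsets 0–1.
U+1104 → 3-byte form E1 84 84 at offsets 2–4.
U+4B67 → 3-byte form E4 AD A7 at offsets 5–7.
U+31C3 → 3-byte form E3 87 83 at offsets 8–10.
U+10414 → 4-byte form F0 90 90 94 at offsets 11–14.
U+0C8B → 3-byte form E0 B2 8B at offsets 15–17.
Offset 17 falls in char 6's range; it's byte 3 of E0 B2 8B = 0x8B.

0x8B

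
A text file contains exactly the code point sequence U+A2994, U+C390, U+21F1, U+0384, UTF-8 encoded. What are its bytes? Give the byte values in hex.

F2 A2 A6 94 EC 8E 90 E2 87 B1 CE 84

U+A2994: 4-byte form → F2 A2 A6 94.
U+C390: 3-byte form → EC 8E 90.
U+21F1: 3-byte form → E2 87 B1.
U+0384: 2-byte form → CE 84.
Concatenated (12 bytes): F2 A2 A6 94 EC 8E 90 E2 87 B1 CE 84.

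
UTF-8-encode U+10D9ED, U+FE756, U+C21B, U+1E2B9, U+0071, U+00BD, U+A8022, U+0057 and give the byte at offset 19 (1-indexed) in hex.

1-indexed offset 19 is 0-indexed offset 18.
U+10D9ED → 4-byte form F4 8D A7 AD at offsets 0–3.
U+FE756 → 4-byte form F3 BE 9D 96 at offsets 4–7.
U+C21B → 3-byte form EC 88 9B at offsets 8–10.
U+1E2B9 → 4-byte form F0 9E 8A B9 at offsets 11–14.
U+0071 → 1-byte form 71 at offsets 15–15.
U+00BD → 2-byte form C2 BD at offsets 16–17.
U+A8022 → 4-byte form F2 A8 80 A2 at offsets 18–21.
Offset 18 falls in char 7's range; it's byte 1 of F2 A8 80 A2 = 0xF2.

0xF2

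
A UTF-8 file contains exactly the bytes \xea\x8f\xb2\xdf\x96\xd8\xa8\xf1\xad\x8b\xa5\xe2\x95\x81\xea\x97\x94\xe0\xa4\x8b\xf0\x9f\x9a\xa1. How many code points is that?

Byte at offset 0: 0xEA = 11101010 → 3-byte char (#1). Advance 3.
Byte at offset 3: 0xDF = 11011111 → 2-byte char (#2). Advance 2.
Byte at offset 5: 0xD8 = 11011000 → 2-byte char (#3). Advance 2.
Byte at offset 7: 0xF1 = 11110001 → 4-byte char (#4). Advance 4.
Byte at offset 11: 0xE2 = 11100010 → 3-byte char (#5). Advance 3.
Byte at offset 14: 0xEA = 11101010 → 3-byte char (#6). Advance 3.
Byte at offset 17: 0xE0 = 11100000 → 3-byte char (#7). Advance 3.
Byte at offset 20: 0xF0 = 11110000 → 4-byte char (#8). Advance 4.
Reached end at offset 24 after 8 code points.

8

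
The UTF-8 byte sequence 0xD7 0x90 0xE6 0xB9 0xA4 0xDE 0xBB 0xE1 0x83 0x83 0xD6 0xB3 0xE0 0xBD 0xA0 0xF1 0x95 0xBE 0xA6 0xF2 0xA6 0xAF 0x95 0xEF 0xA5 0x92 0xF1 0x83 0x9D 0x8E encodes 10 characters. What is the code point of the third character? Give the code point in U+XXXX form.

Offset 0: leading byte 0xD7 = 11010111 → 2-byte char #1 = D7 90.
Offset 2: leading byte 0xE6 = 11100110 → 3-byte char #2 = E6 B9 A4.
Offset 5: leading byte 0xDE = 11011110 → 2-byte char #3 = DE BB.
Leading byte 0xDE = 11011110 matches 110xxxxx → 2-byte sequence.
Byte 1: 0xDE = 11011110, payload 11110 (5 bits).
Byte 2: 0xBB = 10111011 (10xxxxxx ✓), payload 111011.
Concatenate: 11110111011 = 0x7BB (11 bits → U+07BB).

U+07BB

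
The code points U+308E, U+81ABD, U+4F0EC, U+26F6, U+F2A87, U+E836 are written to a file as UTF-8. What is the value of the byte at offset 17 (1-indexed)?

0xAA

1-indexed offset 17 is 0-indexed offset 16.
U+308E → 3-byte form E3 82 8E at offsets 0–2.
U+81ABD → 4-byte form F2 81 AA BD at offsets 3–6.
U+4F0EC → 4-byte form F1 8F 83 AC at offsets 7–10.
U+26F6 → 3-byte form E2 9B B6 at offsets 11–13.
U+F2A87 → 4-byte form F3 B2 AA 87 at offsets 14–17.
Offset 16 falls in char 5's range; it's byte 3 of F3 B2 AA 87 = 0xAA.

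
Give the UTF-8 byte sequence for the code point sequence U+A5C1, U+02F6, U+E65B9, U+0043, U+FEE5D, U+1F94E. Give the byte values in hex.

U+A5C1: 3-byte form → EA 97 81.
U+02F6: 2-byte form → CB B6.
U+E65B9: 4-byte form → F3 A6 96 B9.
U+0043: 1-byte form → 43.
U+FEE5D: 4-byte form → F3 BE B9 9D.
U+1F94E: 4-byte form → F0 9F A5 8E.
Concatenated (18 bytes): EA 97 81 CB B6 F3 A6 96 B9 43 F3 BE B9 9D F0 9F A5 8E.

EA 97 81 CB B6 F3 A6 96 B9 43 F3 BE B9 9D F0 9F A5 8E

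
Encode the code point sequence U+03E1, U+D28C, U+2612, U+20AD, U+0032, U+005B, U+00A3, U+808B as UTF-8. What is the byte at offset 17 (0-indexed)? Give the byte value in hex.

0x8B

U+03E1 → 2-byte form CF A1 at offsets 0–1.
U+D28C → 3-byte form ED 8A 8C at offsets 2–4.
U+2612 → 3-byte form E2 98 92 at offsets 5–7.
U+20AD → 3-byte form E2 82 AD at offsets 8–10.
U+0032 → 1-byte form 32 at offsets 11–11.
U+005B → 1-byte form 5B at offsets 12–12.
U+00A3 → 2-byte form C2 A3 at offsets 13–14.
U+808B → 3-byte form E8 82 8B at offsets 15–17.
Offset 17 falls in char 8's range; it's byte 3 of E8 82 8B = 0x8B.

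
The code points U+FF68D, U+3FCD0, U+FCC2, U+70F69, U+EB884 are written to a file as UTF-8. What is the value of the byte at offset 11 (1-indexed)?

1-indexed offset 11 is 0-indexed offset 10.
U+FF68D → 4-byte form F3 BF 9A 8D at offsets 0–3.
U+3FCD0 → 4-byte form F0 BF B3 90 at offsets 4–7.
U+FCC2 → 3-byte form EF B3 82 at offsets 8–10.
Offset 10 falls in char 3's range; it's byte 3 of EF B3 82 = 0x82.

0x82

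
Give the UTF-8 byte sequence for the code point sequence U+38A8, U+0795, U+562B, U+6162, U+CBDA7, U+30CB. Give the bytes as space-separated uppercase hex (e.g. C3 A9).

U+38A8: 3-byte form → E3 A2 A8.
U+0795: 2-byte form → DE 95.
U+562B: 3-byte form → E5 98 AB.
U+6162: 3-byte form → E6 85 A2.
U+CBDA7: 4-byte form → F3 8B B6 A7.
U+30CB: 3-byte form → E3 83 8B.
Concatenated (18 bytes): E3 A2 A8 DE 95 E5 98 AB E6 85 A2 F3 8B B6 A7 E3 83 8B.

E3 A2 A8 DE 95 E5 98 AB E6 85 A2 F3 8B B6 A7 E3 83 8B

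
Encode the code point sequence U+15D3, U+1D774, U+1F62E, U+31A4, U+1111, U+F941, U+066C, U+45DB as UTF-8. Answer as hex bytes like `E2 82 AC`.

E1 97 93 F0 9D 9D B4 F0 9F 98 AE E3 86 A4 E1 84 91 EF A5 81 D9 AC E4 97 9B

U+15D3: 3-byte form → E1 97 93.
U+1D774: 4-byte form → F0 9D 9D B4.
U+1F62E: 4-byte form → F0 9F 98 AE.
U+31A4: 3-byte form → E3 86 A4.
U+1111: 3-byte form → E1 84 91.
U+F941: 3-byte form → EF A5 81.
U+066C: 2-byte form → D9 AC.
U+45DB: 3-byte form → E4 97 9B.
Concatenated (25 bytes): E1 97 93 F0 9D 9D B4 F0 9F 98 AE E3 86 A4 E1 84 91 EF A5 81 D9 AC E4 97 9B.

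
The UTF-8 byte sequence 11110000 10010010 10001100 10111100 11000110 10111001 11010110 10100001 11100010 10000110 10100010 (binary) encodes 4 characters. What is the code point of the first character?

Offset 0: leading byte 0xF0 = 11110000 → 4-byte char #1 = F0 92 8C BC.
Leading byte 0xF0 = 11110000 matches 11110xxx → 4-byte sequence.
Byte 1: 0xF0 = 11110000, payload 000 (3 bits).
Byte 2: 0x92 = 10010010 (10xxxxxx ✓), payload 010010.
Byte 3: 0x8C = 10001100 (10xxxxxx ✓), payload 001100.
Byte 4: 0xBC = 10111100 (10xxxxxx ✓), payload 111100.
Concatenate: 000010010001100111100 = 0x1233C (21 bits → U+1233C).

U+1233C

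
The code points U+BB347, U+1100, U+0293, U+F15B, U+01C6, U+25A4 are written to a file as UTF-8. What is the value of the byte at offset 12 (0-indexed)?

0xC7

U+BB347 → 4-byte form F2 BB 8D 87 at offsets 0–3.
U+1100 → 3-byte form E1 84 80 at offsets 4–6.
U+0293 → 2-byte form CA 93 at offsets 7–8.
U+F15B → 3-byte form EF 85 9B at offsets 9–11.
U+01C6 → 2-byte form C7 86 at offsets 12–13.
Offset 12 falls in char 5's range; it's byte 1 of C7 86 = 0xC7.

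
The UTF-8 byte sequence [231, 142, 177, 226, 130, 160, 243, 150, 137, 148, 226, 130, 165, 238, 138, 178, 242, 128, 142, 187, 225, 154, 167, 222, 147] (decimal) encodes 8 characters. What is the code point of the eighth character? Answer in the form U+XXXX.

Offset 0: leading byte 0xE7 = 11100111 → 3-byte char #1 = E7 8E B1.
Offset 3: leading byte 0xE2 = 11100010 → 3-byte char #2 = E2 82 A0.
Offset 6: leading byte 0xF3 = 11110011 → 4-byte char #3 = F3 96 89 94.
Offset 10: leading byte 0xE2 = 11100010 → 3-byte char #4 = E2 82 A5.
Offset 13: leading byte 0xEE = 11101110 → 3-byte char #5 = EE 8A B2.
Offset 16: leading byte 0xF2 = 11110010 → 4-byte char #6 = F2 80 8E BB.
Offset 20: leading byte 0xE1 = 11100001 → 3-byte char #7 = E1 9A A7.
Offset 23: leading byte 0xDE = 11011110 → 2-byte char #8 = DE 93.
Leading byte 0xDE = 11011110 matches 110xxxxx → 2-byte sequence.
Byte 1: 0xDE = 11011110, payload 11110 (5 bits).
Byte 2: 0x93 = 10010011 (10xxxxxx ✓), payload 010011.
Concatenate: 11110010011 = 0x793 (11 bits → U+0793).

U+0793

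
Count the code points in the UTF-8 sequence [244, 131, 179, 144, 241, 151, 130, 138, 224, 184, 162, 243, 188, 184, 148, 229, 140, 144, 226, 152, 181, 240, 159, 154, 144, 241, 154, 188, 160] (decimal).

Byte at offset 0: 0xF4 = 11110100 → 4-byte char (#1). Advance 4.
Byte at offset 4: 0xF1 = 11110001 → 4-byte char (#2). Advance 4.
Byte at offset 8: 0xE0 = 11100000 → 3-byte char (#3). Advance 3.
Byte at offset 11: 0xF3 = 11110011 → 4-byte char (#4). Advance 4.
Byte at offset 15: 0xE5 = 11100101 → 3-byte char (#5). Advance 3.
Byte at offset 18: 0xE2 = 11100010 → 3-byte char (#6). Advance 3.
Byte at offset 21: 0xF0 = 11110000 → 4-byte char (#7). Advance 4.
Byte at offset 25: 0xF1 = 11110001 → 4-byte char (#8). Advance 4.
Reached end at offset 29 after 8 code points.

8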